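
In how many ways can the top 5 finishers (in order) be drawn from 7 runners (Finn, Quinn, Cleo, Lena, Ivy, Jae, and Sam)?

2520

There are 7 choices for 1st place, 6 for 2nd, and so on down to 3 for position 5.
That gives 7 × 6 × 5 × 4 × 3 = 2520.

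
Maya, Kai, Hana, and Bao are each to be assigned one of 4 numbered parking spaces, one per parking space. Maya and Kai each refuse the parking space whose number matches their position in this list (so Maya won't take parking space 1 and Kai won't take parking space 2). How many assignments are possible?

Let Aᵢ (for i ∈ {1, 2}) be the placements that put person i in their forbidden parking space. Any j of these fix j positions, leaving (4−j)! ways to fill the rest, and there are C(2,j) ways to pick which j.
By inclusion–exclusion, the number of valid placements is Σ_{j=0}^{2} (−1)^j C(2,j)·(4−j)!.
Computing: 24 − 12 + 2 = 14.

14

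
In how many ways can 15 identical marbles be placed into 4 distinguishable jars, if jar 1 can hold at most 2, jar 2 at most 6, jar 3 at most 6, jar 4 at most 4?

19

Ignoring the caps, the number of non-negative solutions to x_1+…+x_4 = 15 is C(18,3) = 816.
Subtract solutions that violate a single cap (substitute x_i' = x_i − (cap_i+1)): x_1 ≥ 3 gives C(15,3) = 455; x_2 ≥ 7 gives C(11,3) = 165; x_3 ≥ 7 gives C(11,3) = 165; x_4 ≥ 5 gives C(13,3) = 286. Together 1071.
Add back pairs where two caps are both exceeded: 56 + 56 + 120 + 4 + 20 + 20 = 276.
Subtract triples: 0 + 1 + 1 + 0 = 2.
By inclusion–exclusion the count is 816 − 1071 + 276 − 2 = 19.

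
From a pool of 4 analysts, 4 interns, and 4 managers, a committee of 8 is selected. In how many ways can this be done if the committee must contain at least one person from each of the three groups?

492

With no constraint there are C(12,8) = 495 possible selections.
Subtract selections that omit an entire group: no analysts → C(8,8) = 1; no interns → C(8,8) = 1; no managers → C(8,8) = 1.
Add back selections omitting two groups (i.e. drawn from a single group): C(4,8) + C(4,8) + C(4,8) = 0.
By inclusion–exclusion: 495 − 3 + 0 = 492.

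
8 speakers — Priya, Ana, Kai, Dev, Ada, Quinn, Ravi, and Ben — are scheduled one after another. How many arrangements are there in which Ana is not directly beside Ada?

30240

There are 8! = 40320 arrangements in all. If Ana and Ada are adjacent, merging them into one block gives 2·(7)! = 10080 arrangements.
So 40320 − 10080 = 30240 arrangements keep them apart.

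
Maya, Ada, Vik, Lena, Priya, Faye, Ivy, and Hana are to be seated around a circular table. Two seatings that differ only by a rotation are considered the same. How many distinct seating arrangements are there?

Fix one person's seat to break rotational symmetry; the remaining 7 people can be arranged in (7)! = 5040 ways.

5040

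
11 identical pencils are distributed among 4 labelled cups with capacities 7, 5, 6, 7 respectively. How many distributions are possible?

233

By stars and bars, unrestricted non-negative solutions to x_1+…+x_4 = 11 number C(11+3,3) = 364.
Subtract solutions that violate a single cap (substitute x_i' = x_i − (cap_i+1)): x_1 ≥ 8 gives C(6,3) = 20; x_2 ≥ 6 gives C(8,3) = 56; x_3 ≥ 7 gives C(7,3) = 35; x_4 ≥ 8 gives C(6,3) = 20. Together 131.
No two caps can be exceeded simultaneously, so the pair terms are all 0.
By inclusion–exclusion the count is 364 − 131 + 0 = 233.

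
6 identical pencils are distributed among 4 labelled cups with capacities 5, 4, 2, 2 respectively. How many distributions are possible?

Ignoring the caps, the number of non-negative solutions to x_1+…+x_4 = 6 is C(9,3) = 84.
Subtract solutions that violate a single cap (substitute x_i' = x_i − (cap_i+1)): x_1 ≥ 6 gives C(3,3) = 1; x_2 ≥ 5 gives C(4,3) = 4; x_3 ≥ 3 gives C(6,3) = 20; x_4 ≥ 3 gives C(6,3) = 20. Together 45.
Add back pairs where two caps are both exceeded: 0 + 0 + 0 + 0 + 0 + 1 = 1.
By inclusion–exclusion the count is 84 − 45 + 1 = 40.

40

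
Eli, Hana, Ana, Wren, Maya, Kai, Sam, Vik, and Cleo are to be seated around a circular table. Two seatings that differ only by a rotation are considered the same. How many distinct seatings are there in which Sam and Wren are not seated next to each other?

30240

All circular seatings of 9 people number (8)! = 40320.
Those with Sam next to Wren: fuse the pair into one unit and seat 8 units around a circle — 2·(7)! = 10080.
Subtracting, 40320 − 10080 = 30240.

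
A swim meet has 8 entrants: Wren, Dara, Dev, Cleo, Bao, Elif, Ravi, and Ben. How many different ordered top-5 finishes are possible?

6720

There are 8 choices for 1st place, 7 for 2nd, and so on down to 4 for position 5.
That gives 8 × 7 × 6 × 5 × 4 = 6720.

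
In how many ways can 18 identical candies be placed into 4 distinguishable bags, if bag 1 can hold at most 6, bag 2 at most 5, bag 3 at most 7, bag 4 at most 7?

Without the upper bounds there are C(21,3) = 1330 ways to split 18 among 4 bags.
Subtract solutions that violate a single cap (substitute x_i' = x_i − (cap_i+1)): x_1 ≥ 7 gives C(14,3) = 364; x_2 ≥ 6 gives C(15,3) = 455; x_3 ≥ 8 gives C(13,3) = 286; x_4 ≥ 8 gives C(13,3) = 286. Together 1391.
Add back pairs where two caps are both exceeded: 56 + 20 + 20 + 35 + 35 + 10 = 176.
By inclusion–exclusion the count is 1330 − 1391 + 176 = 115.

115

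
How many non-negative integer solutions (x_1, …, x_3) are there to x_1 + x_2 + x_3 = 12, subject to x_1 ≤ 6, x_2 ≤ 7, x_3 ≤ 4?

Ignoring the caps, the number of non-negative solutions to x_1+…+x_3 = 12 is C(14,2) = 91.
Subtract solutions that violate a single cap (substitute x_i' = x_i − (cap_i+1)): x_1 ≥ 7 gives C(7,2) = 21; x_2 ≥ 8 gives C(6,2) = 15; x_3 ≥ 5 gives C(9,2) = 36. Together 72.
Add back pairs where two caps are both exceeded: 0 + 1 + 0 = 1.
By inclusion–exclusion the count is 91 − 72 + 1 = 20.

20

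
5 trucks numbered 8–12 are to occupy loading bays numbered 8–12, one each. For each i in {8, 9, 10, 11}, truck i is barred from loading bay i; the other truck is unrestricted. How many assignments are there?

Let Aᵢ (for 8 ≤ i ≤ 11) be the placements that put truck i in its forbidden loading bay. Any j of these fix j positions, leaving (5−j)! ways to fill the rest, and there are C(4,j) ways to pick which j.
By inclusion–exclusion, the number of valid placements is Σ_{j=0}^{4} (−1)^j C(4,j)·(5−j)!.
Computing: 120 − 96 + 36 − 8 + 1 = 53.

53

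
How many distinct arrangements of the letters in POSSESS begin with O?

With the first slot taken by O, it remains to arrange the other 6 letters (PSSESS).
Those 6 letters have S appearing 4 times, giving (6)!/(4!) = 30.

30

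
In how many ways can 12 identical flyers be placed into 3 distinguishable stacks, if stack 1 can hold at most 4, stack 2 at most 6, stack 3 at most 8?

Ignoring the caps, the number of non-negative solutions to x_1+…+x_3 = 12 is C(14,2) = 91.
Subtract solutions that violate a single cap (substitute x_i' = x_i − (cap_i+1)): x_1 ≥ 5 gives C(9,2) = 36; x_2 ≥ 7 gives C(7,2) = 21; x_3 ≥ 9 gives C(5,2) = 10. Together 67.
Add back pairs where two caps are both exceeded: 1 + 0 + 0 = 1.
By inclusion–exclusion the count is 91 − 67 + 1 = 25.

25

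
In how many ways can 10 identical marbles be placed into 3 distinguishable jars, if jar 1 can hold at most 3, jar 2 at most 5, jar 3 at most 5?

Without the upper bounds there are C(12,2) = 66 ways to split 10 among 3 jars.
Subtract solutions that violate a single cap (substitute x_i' = x_i − (cap_i+1)): x_1 ≥ 4 gives C(8,2) = 28; x_2 ≥ 6 gives C(6,2) = 15; x_3 ≥ 6 gives C(6,2) = 15. Together 58.
Add back pairs where two caps are both exceeded: 1 + 1 + 0 = 2.
By inclusion–exclusion the count is 66 − 58 + 2 = 10.

10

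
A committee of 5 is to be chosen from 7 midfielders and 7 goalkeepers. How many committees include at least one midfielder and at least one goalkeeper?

1960

With no constraint there are C(14,5) = 2002 possible selections.
Selections missing a whole group: no midfielders → C(7,5) = 21; no goalkeepers → C(7,5) = 21.
Both groups omitted at once is impossible, so 2002 − 42 = 1960.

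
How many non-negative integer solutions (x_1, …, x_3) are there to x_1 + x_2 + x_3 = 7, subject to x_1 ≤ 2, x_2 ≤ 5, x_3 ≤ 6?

By stars and bars, unrestricted non-negative solutions to x_1+…+x_3 = 7 number C(7+2,2) = 36.
Subtract solutions that violate a single cap (substitute x_i' = x_i − (cap_i+1)): x_1 ≥ 3 gives C(6,2) = 15; x_2 ≥ 6 gives C(3,2) = 3; x_3 ≥ 7 gives C(2,2) = 1. Together 19.
No two caps can be exceeded simultaneously, so the pair terms are all 0.
By inclusion–exclusion the count is 36 − 19 + 0 = 17.

17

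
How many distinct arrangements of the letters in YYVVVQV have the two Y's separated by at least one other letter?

75

Total arrangements of YYVVVQV: 7!/(4!·2!) = 105.
Arrangements with the Y's together: treat YY as one letter, giving (6)!/(4!) = 30.
Subtracting, 105 − 30 = 75 arrangements keep the Y's apart.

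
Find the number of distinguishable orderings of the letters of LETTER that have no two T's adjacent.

There are 6!/(2!·2!) = 180 arrangements of LETTER in total.
If the two T's are adjacent, glue them into one block, leaving 5 items to arrange: (5)!/(2!) = 60 ways.
Subtracting, 180 − 60 = 120 arrangements keep the T's apart.

120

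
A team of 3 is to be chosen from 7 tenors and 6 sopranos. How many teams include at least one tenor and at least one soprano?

231

Total 3-person selections from all 13: C(13,3) = 286.
Selections missing a whole group: no tenors → C(6,3) = 20; no sopranos → C(7,3) = 35.
Both groups omitted at once is impossible, so 286 − 55 = 231.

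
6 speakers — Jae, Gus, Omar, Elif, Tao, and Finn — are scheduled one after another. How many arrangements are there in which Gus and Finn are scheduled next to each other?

240

Glue Gus and Finn into one block (2 internal orders), leaving 5 units to arrange in a row.
That gives 2 × 5! = 2 × 120 = 240.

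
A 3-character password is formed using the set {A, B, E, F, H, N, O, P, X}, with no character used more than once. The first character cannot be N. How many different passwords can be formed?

448

The first character has 9−1 = 8 choices (anything except N).
The remaining 2 characters are filled from the other 8 symbols without repetition: 8 × 7 = 56.
Total: 8 × 56 = 448.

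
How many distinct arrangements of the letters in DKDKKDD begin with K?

Fix K in the first position and arrange the remaining 6 letters.
Those 6 letters have D appearing 4 times and K appearing twice, giving (6)!/(4!·2!) = 15.

15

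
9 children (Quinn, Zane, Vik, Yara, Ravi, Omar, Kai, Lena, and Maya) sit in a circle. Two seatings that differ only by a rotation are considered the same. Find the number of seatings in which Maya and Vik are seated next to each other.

10080

Treat {Maya, Vik} as one unit (2 internal orders) and seat the resulting 8 units around the table: (7)! circular arrangements.
So 2 × (7)! = 2 × 5040 = 10080.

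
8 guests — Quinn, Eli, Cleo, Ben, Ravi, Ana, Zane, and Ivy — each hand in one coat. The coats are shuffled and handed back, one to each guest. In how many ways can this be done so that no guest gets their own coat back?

This is the derangement count D_8: permutations of 8 items with no fixed point.
By inclusion–exclusion this is Σ_{j=0}^{8} (−1)^j C(8,j)·(8−j)!.
Computing: 40320 − 40320 + 20160 − 6720 + 1680 − 336 + 56 − 8 + 1 = 14833.

14833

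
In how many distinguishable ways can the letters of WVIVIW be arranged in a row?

Letter multiplicities in WVIVIW: I×2, V×2, W×2.
So there are 6! / (2!·2!·2!) = 90 distinguishable arrangements.

90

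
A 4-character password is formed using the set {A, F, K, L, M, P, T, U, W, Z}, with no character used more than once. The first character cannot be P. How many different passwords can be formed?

The first character has 10−1 = 9 choices (anything except P).
The remaining 3 characters are filled from the other 9 symbols without repetition: 9 × 8 × 7 = 504.
Total: 9 × 504 = 4536.

4536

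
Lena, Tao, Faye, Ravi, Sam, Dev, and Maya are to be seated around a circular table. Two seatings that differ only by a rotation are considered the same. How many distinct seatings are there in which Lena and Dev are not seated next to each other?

Without the restriction there are (6)! = 720 seatings.
Those with Lena next to Dev: fuse the pair into one unit and seat 6 units around a circle — 2·(5)! = 240.
Subtracting, 720 − 240 = 480.

480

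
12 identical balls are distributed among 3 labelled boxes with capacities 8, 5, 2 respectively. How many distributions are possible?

By stars and bars, unrestricted non-negative solutions to x_1+…+x_3 = 12 number C(12+2,2) = 91.
Subtract solutions that violate a single cap (substitute x_i' = x_i − (cap_i+1)): x_1 ≥ 9 gives C(5,2) = 10; x_2 ≥ 6 gives C(8,2) = 28; x_3 ≥ 3 gives C(11,2) = 55. Together 93.
Add back pairs where two caps are both exceeded: 0 + 1 + 10 = 11.
By inclusion–exclusion the count is 91 − 93 + 11 = 9.

9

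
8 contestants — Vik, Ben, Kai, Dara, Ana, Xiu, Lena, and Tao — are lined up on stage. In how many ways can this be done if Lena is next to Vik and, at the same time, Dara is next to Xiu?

2880

Treat {Lena,Vik} as one block (2 orders) and {Dara,Xiu} as another (2 orders).
That leaves 6 units to arrange: 2 × 2 × 6! = 4 × 720 = 2880.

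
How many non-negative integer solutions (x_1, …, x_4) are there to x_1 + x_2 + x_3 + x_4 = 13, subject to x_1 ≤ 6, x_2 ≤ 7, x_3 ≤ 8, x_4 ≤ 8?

350

By stars and bars, unrestricted non-negative solutions to x_1+…+x_4 = 13 number C(13+3,3) = 560.
Subtract solutions that violate a single cap (substitute x_i' = x_i − (cap_i+1)): x_1 ≥ 7 gives C(9,3) = 84; x_2 ≥ 8 gives C(8,3) = 56; x_3 ≥ 9 gives C(7,3) = 35; x_4 ≥ 9 gives C(7,3) = 35. Together 210.
No two caps can be exceeded simultaneously, so the pair terms are all 0.
By inclusion–exclusion the count is 560 − 210 + 0 = 350.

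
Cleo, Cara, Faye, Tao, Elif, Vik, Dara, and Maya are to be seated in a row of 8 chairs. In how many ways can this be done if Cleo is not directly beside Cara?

30240

Of the 8! = 40320 arrangements, those with Cleo and Cara adjacent number 2 × 7! = 10080 (treat the pair as a block with 2 internal orders).
So 40320 − 10080 = 30240 arrangements keep them apart.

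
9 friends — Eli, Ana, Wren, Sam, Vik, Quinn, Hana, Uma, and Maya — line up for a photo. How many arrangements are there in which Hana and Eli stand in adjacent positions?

80640

Treat {Hana, Eli} as a single unit. There are 8 units to order, and the pair itself can be ordered 2 ways.
That gives 2 × 8! = 2 × 40320 = 80640.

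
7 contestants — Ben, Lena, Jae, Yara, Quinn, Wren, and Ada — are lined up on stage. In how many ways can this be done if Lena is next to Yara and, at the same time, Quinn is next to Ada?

480

Treat {Lena,Yara} as one block (2 orders) and {Quinn,Ada} as another (2 orders).
That leaves 5 units to arrange: 2 × 2 × 5! = 4 × 120 = 480.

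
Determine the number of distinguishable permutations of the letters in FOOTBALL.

10080

Letter multiplicities in FOOTBALL: A×1, B×1, F×1, L×2, O×2, T×1.
The number of distinct arrangements is 8!/(2!·2!) = 40320/4 = 10080.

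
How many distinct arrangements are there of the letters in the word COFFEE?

180

COFFEE has 6 letters with E appearing twice and F appearing twice.
Dividing 6! = 720 by 2!·2! = 4 for the repeated letters gives 180.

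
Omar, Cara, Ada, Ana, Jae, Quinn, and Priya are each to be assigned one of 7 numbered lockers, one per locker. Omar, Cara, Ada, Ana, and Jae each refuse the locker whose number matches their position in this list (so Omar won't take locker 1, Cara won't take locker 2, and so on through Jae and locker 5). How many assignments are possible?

2428

Let Aᵢ (for 1 ≤ i ≤ 5) be the placements that put person i in their forbidden locker. Any j of these fix j positions, leaving (7−j)! ways to fill the rest, and there are C(5,j) ways to pick which j.
By inclusion–exclusion, the number of valid placements is Σ_{j=0}^{5} (−1)^j C(5,j)·(7−j)!.
Computing: 5040 − 3600 + 1200 − 240 + 30 − 2 = 2428.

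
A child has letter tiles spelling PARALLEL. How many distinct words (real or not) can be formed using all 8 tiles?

3360

The 8 letters of PARALLEL have repeats: A appearing twice and L appearing 3 times.
Dividing 8! = 40320 by 3!·2! = 12 for the repeated letters gives 3360.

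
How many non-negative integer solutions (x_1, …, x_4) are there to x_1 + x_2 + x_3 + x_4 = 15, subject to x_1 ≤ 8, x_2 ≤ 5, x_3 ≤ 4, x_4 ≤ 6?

By stars and bars, unrestricted non-negative solutions to x_1+…+x_4 = 15 number C(15+3,3) = 816.
Subtract solutions that violate a single cap (substitute x_i' = x_i − (cap_i+1)): x_1 ≥ 9 gives C(9,3) = 84; x_2 ≥ 6 gives C(12,3) = 220; x_3 ≥ 5 gives C(13,3) = 286; x_4 ≥ 7 gives C(11,3) = 165. Together 755.
Add back pairs where two caps are both exceeded: 1 + 4 + 0 + 35 + 10 + 20 = 70.
By inclusion–exclusion the count is 816 − 755 + 70 = 131.

131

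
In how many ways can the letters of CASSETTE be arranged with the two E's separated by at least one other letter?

Total arrangements of CASSETTE: 8!/(2!·2!·2!) = 5040.
Arrangements with the E's together: treat EE as one letter, giving (7)!/(2!·2!) = 1260.
Hence 5040 − 1260 = 3780.

3780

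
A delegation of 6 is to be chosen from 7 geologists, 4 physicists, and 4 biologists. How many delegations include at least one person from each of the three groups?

4060

With no constraint there are C(15,6) = 5005 possible selections.
Subtract selections that omit an entire group: no geologists → C(8,6) = 28; no physicists → C(11,6) = 462; no biologists → C(11,6) = 462.
Add back selections omitting two groups (i.e. drawn from a single group): C(7,6) + C(4,6) + C(4,6) = 7.
By inclusion–exclusion: 5005 − 952 + 7 = 4060.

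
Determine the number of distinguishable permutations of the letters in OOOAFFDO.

Letter multiplicities in OOOAFFDO: A×1, D×1, F×2, O×4.
Dividing 8! = 40320 by 4!·2! = 48 for the repeated letters gives 840.

840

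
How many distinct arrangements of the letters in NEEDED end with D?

20

Fix D in the last position and arrange the remaining 5 letters.
Those 5 letters have E appearing 3 times, giving (5)!/(3!) = 20.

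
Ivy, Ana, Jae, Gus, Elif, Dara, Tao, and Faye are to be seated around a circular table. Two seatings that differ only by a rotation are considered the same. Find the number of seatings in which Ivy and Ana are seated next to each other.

Glue Ivy and Ana into a block (2 internal orders). Seating 7 units around a circle gives (6)! arrangements.
So 2 × (6)! = 2 × 720 = 1440.

1440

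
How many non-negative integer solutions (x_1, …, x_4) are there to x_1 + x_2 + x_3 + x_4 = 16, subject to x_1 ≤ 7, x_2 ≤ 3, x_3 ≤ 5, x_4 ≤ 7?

73

Without the upper bounds there are C(19,3) = 969 ways to split 16 among 4 variables.
Subtract solutions that violate a single cap (substitute x_i' = x_i − (cap_i+1)): x_1 ≥ 8 gives C(11,3) = 165; x_2 ≥ 4 gives C(15,3) = 455; x_3 ≥ 6 gives C(13,3) = 286; x_4 ≥ 8 gives C(11,3) = 165. Together 1071.
Add back pairs where two caps are both exceeded: 35 + 10 + 1 + 84 + 35 + 10 = 175.
By inclusion–exclusion the count is 969 − 1071 + 175 = 73.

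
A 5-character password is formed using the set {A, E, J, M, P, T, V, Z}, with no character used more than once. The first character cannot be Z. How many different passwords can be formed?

5880

The first character has 8−1 = 7 choices (anything except Z).
The remaining 4 characters are filled from the other 7 symbols without repetition: 7 × 6 × 5 × 4 = 840.
Total: 7 × 840 = 5880.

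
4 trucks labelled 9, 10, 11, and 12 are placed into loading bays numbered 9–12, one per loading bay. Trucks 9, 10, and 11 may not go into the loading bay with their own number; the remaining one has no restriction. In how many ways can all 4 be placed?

11

Let Aᵢ (for i ∈ {9, 10, 11}) be the placements that put truck i in its forbidden loading bay. Any j of these fix j positions, leaving (4−j)! ways to fill the rest, and there are C(3,j) ways to pick which j.
By inclusion–exclusion, the number of valid placements is Σ_{j=0}^{3} (−1)^j C(3,j)·(4−j)!.
Computing: 24 − 18 + 6 − 1 = 11.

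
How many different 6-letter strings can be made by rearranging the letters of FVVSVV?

Letter multiplicities in FVVSVV: F×1, S×1, V×4.
So there are 6! / (4!) = 30 distinguishable arrangements.

30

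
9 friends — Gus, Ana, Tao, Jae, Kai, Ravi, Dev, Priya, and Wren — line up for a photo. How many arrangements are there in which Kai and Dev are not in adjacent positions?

282240

There are 9! = 362880 arrangements in all. If Kai and Dev are adjacent, merging them into one block gives 2·(8)! = 80640 arrangements.
Complementary counting: 362880 − 80640 = 282240.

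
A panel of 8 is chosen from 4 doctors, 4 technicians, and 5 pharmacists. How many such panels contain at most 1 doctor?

153

Split by how many doctors are chosen (0 through 1).
Sum: C(4,0)·C(9,8) + C(4,1)·C(9,7) = 9 + 144 = 153.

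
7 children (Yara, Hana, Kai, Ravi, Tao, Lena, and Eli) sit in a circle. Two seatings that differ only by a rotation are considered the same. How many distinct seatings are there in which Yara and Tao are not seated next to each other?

480

All circular seatings of 7 people number (6)! = 720.
Those with Yara next to Tao: fuse the pair into one unit and seat 6 units around a circle — 2·(5)! = 240.
Subtracting, 720 − 240 = 480.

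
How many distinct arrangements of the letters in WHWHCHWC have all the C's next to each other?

140

Treat the 2 copies of C as a single block. The multiset to arrange is then {CC, H, H, H, W, W, W}, 7 items in all.
That gives (7)!/(3!·3!) = 140 arrangements.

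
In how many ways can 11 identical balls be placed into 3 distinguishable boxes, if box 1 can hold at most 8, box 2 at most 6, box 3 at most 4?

Without the upper bounds there are C(13,2) = 78 ways to split 11 among 3 boxes.
Subtract solutions that violate a single cap (substitute x_i' = x_i − (cap_i+1)): x_1 ≥ 9 gives C(4,2) = 6; x_2 ≥ 7 gives C(6,2) = 15; x_3 ≥ 5 gives C(8,2) = 28. Together 49.
No two caps can be exceeded simultaneously, so the pair terms are all 0.
By inclusion–exclusion the count is 78 − 49 + 0 = 29.

29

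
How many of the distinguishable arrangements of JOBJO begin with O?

12

With the first slot taken by O, it remains to arrange the other 4 letters (JBJO).
Those 4 letters have J appearing twice, giving (4)!/(2!) = 12.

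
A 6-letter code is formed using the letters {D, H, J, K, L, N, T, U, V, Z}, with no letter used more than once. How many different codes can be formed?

151200

Choose and order 6 of the 10 symbols: the first letter has 10 options, the next 9, and so on down to 5.
10 × 9 × 8 × 7 × 6 × 5 = 151200.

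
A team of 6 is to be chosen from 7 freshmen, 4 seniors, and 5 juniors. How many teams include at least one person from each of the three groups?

With no constraint there are C(16,6) = 8008 possible selections.
Subtract selections that omit an entire group: no freshmen → C(9,6) = 84; no seniors → C(12,6) = 924; no juniors → C(11,6) = 462.
Add back selections omitting two groups (i.e. drawn from a single group): C(7,6) + C(4,6) + C(5,6) = 7.
By inclusion–exclusion: 8008 − 1470 + 7 = 6545.

6545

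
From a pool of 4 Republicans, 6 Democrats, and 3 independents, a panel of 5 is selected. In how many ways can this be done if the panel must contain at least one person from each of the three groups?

With no constraint there are C(13,5) = 1287 possible selections.
Selections missing a whole group: no Republicans → C(9,5) = 126; no Democrats → C(7,5) = 21; no independents → C(10,5) = 252.
Add back selections omitting two groups (i.e. drawn from a single group): C(4,5) + C(6,5) + C(3,5) = 6.
By inclusion–exclusion: 1287 − 399 + 6 = 894.

894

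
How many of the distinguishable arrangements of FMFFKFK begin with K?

Fix K in the first position and arrange the remaining 6 letters.
Those 6 letters have F appearing 4 times, giving (6)!/(4!) = 30.

30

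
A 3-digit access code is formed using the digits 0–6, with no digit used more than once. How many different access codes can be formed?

210

With no repetition, fill the 3 digits in order: 7 choices, then 6, down to 5.
7 × 6 × 5 = 210.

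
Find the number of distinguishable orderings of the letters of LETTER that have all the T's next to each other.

60

Treat the 2 copies of T as a single block. The multiset to arrange is then {TT, E, E, L, R}, 5 items in all.
That gives (5)!/(2!) = 60 arrangements.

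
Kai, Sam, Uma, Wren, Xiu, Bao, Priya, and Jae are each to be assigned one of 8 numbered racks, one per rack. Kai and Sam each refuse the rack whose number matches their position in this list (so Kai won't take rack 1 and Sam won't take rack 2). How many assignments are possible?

Let Aᵢ (for i ∈ {1, 2}) be the placements that put person i in their forbidden rack. Any j of these fix j positions, leaving (8−j)! ways to fill the rest, and there are C(2,j) ways to pick which j.
By inclusion–exclusion, the number of valid placements is Σ_{j=0}^{2} (−1)^j C(2,j)·(8−j)!.
Computing: 40320 − 10080 + 720 = 30960.

30960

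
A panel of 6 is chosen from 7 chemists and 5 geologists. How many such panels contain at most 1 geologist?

Split by how many geologists are chosen (0 through 1).
Sum: C(5,0)·C(7,6) + C(5,1)·C(7,5) = 7 + 105 = 112.

112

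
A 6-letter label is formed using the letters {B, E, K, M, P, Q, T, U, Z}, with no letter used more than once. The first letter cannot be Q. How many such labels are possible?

53760

The first letter has 9−1 = 8 choices (anything except Q).
The remaining 5 letters are filled from the other 8 symbols without repetition: 8 × 7 × 6 × 5 × 4 = 6720.
Total: 8 × 6720 = 53760.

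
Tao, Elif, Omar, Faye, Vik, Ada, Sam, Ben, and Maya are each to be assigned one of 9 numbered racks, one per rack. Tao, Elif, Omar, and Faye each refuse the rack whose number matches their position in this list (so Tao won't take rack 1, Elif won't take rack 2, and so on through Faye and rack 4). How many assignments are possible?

229080

Let Aᵢ (for 1 ≤ i ≤ 4) be the placements that put person i in their forbidden rack. Any j of these fix j positions, leaving (9−j)! ways to fill the rest, and there are C(4,j) ways to pick which j.
By inclusion–exclusion, the number of valid placements is Σ_{j=0}^{4} (−1)^j C(4,j)·(9−j)!.
Computing: 362880 − 161280 + 30240 − 2880 + 120 = 229080.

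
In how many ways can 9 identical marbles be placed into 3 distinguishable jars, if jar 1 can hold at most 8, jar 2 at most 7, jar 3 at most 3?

30

Ignoring the caps, the number of non-negative solutions to x_1+…+x_3 = 9 is C(11,2) = 55.
Subtract solutions that violate a single cap (substitute x_i' = x_i − (cap_i+1)): x_1 ≥ 9 gives C(2,2) = 1; x_2 ≥ 8 gives C(3,2) = 3; x_3 ≥ 4 gives C(7,2) = 21. Together 25.
No two caps can be exceeded simultaneously, so the pair terms are all 0.
By inclusion–exclusion the count is 55 − 25 + 0 = 30.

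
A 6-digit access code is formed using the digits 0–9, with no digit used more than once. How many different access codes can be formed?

This is a permutation of 6 out of 10: P(10,6) = 10!/4!.
10 × 9 × 8 × 7 × 6 × 5 = 151200.

151200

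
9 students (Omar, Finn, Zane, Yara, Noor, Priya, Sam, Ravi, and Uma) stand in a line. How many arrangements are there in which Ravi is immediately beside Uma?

Treat {Ravi, Uma} as a single unit. There are 8 units to order, and the pair itself can be ordered 2 ways.
That gives 2 × 8! = 2 × 40320 = 80640.

80640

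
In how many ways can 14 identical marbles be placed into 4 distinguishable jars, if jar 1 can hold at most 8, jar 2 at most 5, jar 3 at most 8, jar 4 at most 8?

By stars and bars, unrestricted non-negative solutions to x_1+…+x_4 = 14 number C(14+3,3) = 680.
Subtract solutions that violate a single cap (substitute x_i' = x_i − (cap_i+1)): x_1 ≥ 9 gives C(8,3) = 56; x_2 ≥ 6 gives C(11,3) = 165; x_3 ≥ 9 gives C(8,3) = 56; x_4 ≥ 9 gives C(8,3) = 56. Together 333.
No two caps can be exceeded simultaneously, so the pair terms are all 0.
By inclusion–exclusion the count is 680 − 333 + 0 = 347.

347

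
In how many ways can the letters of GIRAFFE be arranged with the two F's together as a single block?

Treat the 2 copies of F as a single block. The multiset to arrange is then {FF, A, E, G, I, R}, 6 items in all.
All 6 items are distinct, so there are (6)! = 720 arrangements.

720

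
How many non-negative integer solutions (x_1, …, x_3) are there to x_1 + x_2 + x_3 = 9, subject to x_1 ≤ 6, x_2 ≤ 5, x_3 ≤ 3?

18

Without the upper bounds there are C(11,2) = 55 ways to split 9 among 3 variables.
Subtract solutions that violate a single cap (substitute x_i' = x_i − (cap_i+1)): x_1 ≥ 7 gives C(4,2) = 6; x_2 ≥ 6 gives C(5,2) = 10; x_3 ≥ 4 gives C(7,2) = 21. Together 37.
No two caps can be exceeded simultaneously, so the pair terms are all 0.
By inclusion–exclusion the count is 55 − 37 + 0 = 18.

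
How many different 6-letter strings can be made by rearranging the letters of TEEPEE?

TEEPEE has 6 letters with E appearing 4 times.
Dividing 6! = 720 by 4! = 24 for the repeated letters gives 30.

30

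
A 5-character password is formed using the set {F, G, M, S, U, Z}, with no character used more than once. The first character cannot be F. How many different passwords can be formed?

600

The first character has 6−1 = 5 choices (anything except F).
The remaining 4 characters are filled from the other 5 symbols without repetition: 5 × 4 × 3 × 2 = 120.
Total: 5 × 120 = 600.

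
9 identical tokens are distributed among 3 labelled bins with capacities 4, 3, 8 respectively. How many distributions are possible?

By stars and bars, unrestricted non-negative solutions to x_1+…+x_3 = 9 number C(9+2,2) = 55.
Subtract solutions that violate a single cap (substitute x_i' = x_i − (cap_i+1)): x_1 ≥ 5 gives C(6,2) = 15; x_2 ≥ 4 gives C(7,2) = 21; x_3 ≥ 9 gives C(2,2) = 1. Together 37.
Add back pairs where two caps are both exceeded: 1 + 0 + 0 = 1.
By inclusion–exclusion the count is 55 − 37 + 1 = 19.

19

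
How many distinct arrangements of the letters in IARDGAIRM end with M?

5040

With the last slot taken by M, it remains to arrange the other 8 letters (IARDGAIR).
Those 8 letters have A appearing twice, I appearing twice, and R appearing twice, giving (8)!/(2!·2!·2!) = 5040.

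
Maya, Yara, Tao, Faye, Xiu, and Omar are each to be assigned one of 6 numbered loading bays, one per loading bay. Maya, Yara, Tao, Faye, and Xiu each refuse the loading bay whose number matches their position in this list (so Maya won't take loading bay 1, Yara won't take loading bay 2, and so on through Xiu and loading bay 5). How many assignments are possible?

309

Let Aᵢ (for 1 ≤ i ≤ 5) be the placements that put person i in their forbidden loading bay. Any j of these fix j positions, leaving (6−j)! ways to fill the rest, and there are C(5,j) ways to pick which j.
By inclusion–exclusion, the number of valid placements is Σ_{j=0}^{5} (−1)^j C(5,j)·(6−j)!.
Computing: 720 − 600 + 240 − 60 + 10 − 1 = 309.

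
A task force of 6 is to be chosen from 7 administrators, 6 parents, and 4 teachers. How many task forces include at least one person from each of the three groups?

With no constraint there are C(17,6) = 12376 possible selections.
Subtract selections that omit an entire group: no administrators → C(10,6) = 210; no parents → C(11,6) = 462; no teachers → C(13,6) = 1716.
Add back selections omitting two groups (i.e. drawn from a single group): C(7,6) + C(6,6) + C(4,6) = 8.
By inclusion–exclusion: 12376 − 2388 + 8 = 9996.

9996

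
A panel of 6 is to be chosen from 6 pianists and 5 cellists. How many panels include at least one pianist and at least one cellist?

461

Unrestricted: C(11,6) = 462 ways to pick any 6 of the 11.
Selections missing a whole group: no pianists → C(5,6) = 0; no cellists → C(6,6) = 1.
Both groups omitted at once is impossible, so 462 − 1 = 461.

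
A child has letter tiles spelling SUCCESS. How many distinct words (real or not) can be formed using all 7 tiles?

The 7 letters of SUCCESS have repeats: C appearing twice and S appearing 3 times.
The number of distinct arrangements is 7!/(3!·2!) = 5040/12 = 420.

420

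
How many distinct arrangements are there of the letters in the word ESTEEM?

The 6 letters of ESTEEM have repeats: E appearing 3 times.
Dividing 6! = 720 by 3! = 6 for the repeated letters gives 120.

120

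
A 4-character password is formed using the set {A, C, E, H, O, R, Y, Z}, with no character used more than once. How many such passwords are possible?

1680

With no repetition, fill the 4 characters in order: 8 choices, then 7, down to 5.
That product is 8 × 7 × 6 × 5 = 1680.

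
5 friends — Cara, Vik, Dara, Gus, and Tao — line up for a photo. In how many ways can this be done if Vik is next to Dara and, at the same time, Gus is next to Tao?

Treat {Vik,Dara} as one block (2 orders) and {Gus,Tao} as another (2 orders).
That leaves 3 units to arrange: 2 × 2 × 3! = 4 × 6 = 24.

24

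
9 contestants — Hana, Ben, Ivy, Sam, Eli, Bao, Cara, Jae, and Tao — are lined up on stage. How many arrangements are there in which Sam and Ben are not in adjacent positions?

282240

Of the 9! = 362880 arrangements, those with Sam and Ben adjacent number 2 × 8! = 80640 (treat the pair as a block with 2 internal orders).
So 362880 − 80640 = 282240 arrangements keep them apart.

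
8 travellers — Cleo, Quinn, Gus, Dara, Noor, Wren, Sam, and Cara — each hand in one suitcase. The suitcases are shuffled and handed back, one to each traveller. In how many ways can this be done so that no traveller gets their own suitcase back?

14833

This is the derangement count D_8: permutations of 8 items with no fixed point.
By inclusion–exclusion this is Σ_{j=0}^{8} (−1)^j C(8,j)·(8−j)!.
Computing: 40320 − 40320 + 20160 − 6720 + 1680 − 336 + 56 − 8 + 1 = 14833.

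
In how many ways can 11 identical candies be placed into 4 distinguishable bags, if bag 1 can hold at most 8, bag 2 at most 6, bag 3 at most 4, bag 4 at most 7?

By stars and bars, unrestricted non-negative solutions to x_1+…+x_4 = 11 number C(11+3,3) = 364.
Subtract solutions that violate a single cap (substitute x_i' = x_i − (cap_i+1)): x_1 ≥ 9 gives C(5,3) = 10; x_2 ≥ 7 gives C(7,3) = 35; x_3 ≥ 5 gives C(9,3) = 84; x_4 ≥ 8 gives C(6,3) = 20. Together 149.
No two caps can be exceeded simultaneously, so the pair terms are all 0.
By inclusion–exclusion the count is 364 − 149 + 0 = 215.

215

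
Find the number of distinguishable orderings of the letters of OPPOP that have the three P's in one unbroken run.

Treat the 3 copies of P as a single block. The multiset to arrange is then {PPP, O, O}, 3 items in all.
That gives (3)!/(2!) = 3 arrangements.

3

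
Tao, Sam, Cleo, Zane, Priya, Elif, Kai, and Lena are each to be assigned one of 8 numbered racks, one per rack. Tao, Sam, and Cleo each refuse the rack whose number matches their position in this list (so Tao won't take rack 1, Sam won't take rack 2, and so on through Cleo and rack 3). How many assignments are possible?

27240

Let Aᵢ (for i ∈ {1, 2, 3}) be the placements that put person i in their forbidden rack. Any j of these fix j positions, leaving (8−j)! ways to fill the rest, and there are C(3,j) ways to pick which j.
By inclusion–exclusion, the number of valid placements is Σ_{j=0}^{3} (−1)^j C(3,j)·(8−j)!.
Computing: 40320 − 15120 + 2160 − 120 = 27240.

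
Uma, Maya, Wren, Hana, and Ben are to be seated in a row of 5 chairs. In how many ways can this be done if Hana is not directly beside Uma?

There are 5! = 120 arrangements in all. If Hana and Uma are adjacent, merging them into one block gives 2·(4)! = 48 arrangements.
Complementary counting: 120 − 48 = 72.

72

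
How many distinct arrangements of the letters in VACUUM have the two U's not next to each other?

Total arrangements of VACUUM: 6!/(2!) = 360.
If the two U's are adjacent, glue them into one block, leaving 5 items to arrange: (5)! = 120 ways.
Hence 360 − 120 = 240.

240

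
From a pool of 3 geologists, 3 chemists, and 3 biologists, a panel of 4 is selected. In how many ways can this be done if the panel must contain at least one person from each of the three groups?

Total 4-person selections from all 9: C(9,4) = 126.
Selections missing a whole group: no geologists → C(6,4) = 15; no chemists → C(6,4) = 15; no biologists → C(6,4) = 15.
Add back selections omitting two groups (i.e. drawn from a single group): C(3,4) + C(3,4) + C(3,4) = 0.
By inclusion–exclusion: 126 − 45 + 0 = 81.

81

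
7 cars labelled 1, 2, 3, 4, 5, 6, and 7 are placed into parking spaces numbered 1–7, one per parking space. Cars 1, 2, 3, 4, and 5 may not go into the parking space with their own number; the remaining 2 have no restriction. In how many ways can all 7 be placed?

Let Aᵢ (for 1 ≤ i ≤ 5) be the placements that put car i in its forbidden parking space. Any j of these fix j positions, leaving (7−j)! ways to fill the rest, and there are C(5,j) ways to pick which j.
By inclusion–exclusion, the number of valid placements is Σ_{j=0}^{5} (−1)^j C(5,j)·(7−j)!.
Computing: 5040 − 3600 + 1200 − 240 + 30 − 2 = 2428.

2428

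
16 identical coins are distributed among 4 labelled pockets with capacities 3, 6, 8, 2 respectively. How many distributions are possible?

19

Without the upper bounds there are C(19,3) = 969 ways to split 16 among 4 pockets.
Subtract solutions that violate a single cap (substitute x_i' = x_i − (cap_i+1)): x_1 ≥ 4 gives C(15,3) = 455; x_2 ≥ 7 gives C(12,3) = 220; x_3 ≥ 9 gives C(10,3) = 120; x_4 ≥ 3 gives C(16,3) = 560. Together 1355.
Add back pairs where two caps are both exceeded: 56 + 20 + 220 + 1 + 84 + 35 = 416.
Subtract triples: 0 + 10 + 1 + 0 = 11.
By inclusion–exclusion the count is 969 − 1355 + 416 − 11 = 19.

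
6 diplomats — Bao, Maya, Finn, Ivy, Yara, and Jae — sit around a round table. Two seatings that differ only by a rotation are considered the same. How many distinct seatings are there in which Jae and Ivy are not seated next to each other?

72

Without the restriction there are (5)! = 120 seatings.
Seatings with Jae beside Ivy: treat them as a block with 2 internal orders, giving 2 × (4)! = 48.
Subtracting, 120 − 48 = 72.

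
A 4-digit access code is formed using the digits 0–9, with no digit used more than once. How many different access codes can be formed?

5040

This is a permutation of 4 out of 10: P(10,4) = 10!/6!.
That product is 10 × 9 × 8 × 7 = 5040.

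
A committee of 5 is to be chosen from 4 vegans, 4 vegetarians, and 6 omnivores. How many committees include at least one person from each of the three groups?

Total 5-person selections from all 14: C(14,5) = 2002.
Subtract selections that omit an entire group: no vegans → C(10,5) = 252; no vegetarians → C(10,5) = 252; no omnivores → C(8,5) = 56.
Add back selections omitting two groups (i.e. drawn from a single group): C(4,5) + C(4,5) + C(6,5) = 6.
By inclusion–exclusion: 2002 − 560 + 6 = 1448.

1448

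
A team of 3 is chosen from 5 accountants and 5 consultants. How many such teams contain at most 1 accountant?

Split by how many accountants are chosen (0 through 1).
Sum: C(5,0)·C(5,3) + C(5,1)·C(5,2) = 10 + 50 = 60.

60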